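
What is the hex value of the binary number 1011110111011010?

Group into 4-bit nibbles from right:
  1011 = B
  1101 = D
  1101 = D
  1010 = A
Result: BDDA



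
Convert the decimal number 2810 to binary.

Using repeated division by 2:
2810 ÷ 2 = 1405 remainder 0
1405 ÷ 2 = 702 remainder 1
702 ÷ 2 = 351 remainder 0
351 ÷ 2 = 175 remainder 1
175 ÷ 2 = 87 remainder 1
87 ÷ 2 = 43 remainder 1
43 ÷ 2 = 21 remainder 1
21 ÷ 2 = 10 remainder 1
10 ÷ 2 = 5 remainder 0
5 ÷ 2 = 2 remainder 1
2 ÷ 2 = 1 remainder 0
1 ÷ 2 = 0 remainder 1
Reading remainders bottom to top: 101011111010



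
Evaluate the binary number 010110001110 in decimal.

Sum of powers of 2 for each 1-bit:
2^1 + 2^2 + 2^3 + 2^7 + 2^8 + 2^10
= 2 + 4 + 8 + 128 + 256 + 1024
= 1422



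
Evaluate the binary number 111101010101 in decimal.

Sum of powers of 2 for each 1-bit:
2^0 + 2^2 + 2^4 + 2^6 + 2^8 + 2^9 + 2^10 + 2^11
= 1 + 4 + 16 + 64 + 256 + 512 + 1024 + 2048
= 3925



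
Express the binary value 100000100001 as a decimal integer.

Sum of powers of 2 for each 1-bit:
2^0 + 2^5 + 2^11
= 1 + 32 + 2048
= 2081



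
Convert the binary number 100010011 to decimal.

Sum of powers of 2 for each 1-bit:
2^0 + 2^1 + 2^4 + 2^8
= 1 + 2 + 16 + 256
= 275



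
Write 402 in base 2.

Using repeated division by 2:
402 ÷ 2 = 201 remainder 0
201 ÷ 2 = 100 remainder 1
100 ÷ 2 = 50 remainder 0
50 ÷ 2 = 25 remainder 0
25 ÷ 2 = 12 remainder 1
12 ÷ 2 = 6 remainder 0
6 ÷ 2 = 3 remainder 0
3 ÷ 2 = 1 remainder 1
1 ÷ 2 = 0 remainder 1
Reading remainders bottom to top: 110010010



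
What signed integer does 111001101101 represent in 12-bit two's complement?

Binary: 111001101101
Sign bit: 1 (negative)
Invert: 000110010010
Add 1:  000110010011
Magnitude: 000110010011 = 256 + 128 + 16 + 2 + 1 = 403
Value: -403



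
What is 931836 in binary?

Using repeated division by 2:
931836 ÷ 2 = 465918 remainder 0
465918 ÷ 2 = 232959 remainder 0
232959 ÷ 2 = 116479 remainder 1
116479 ÷ 2 = 58239 remainder 1
58239 ÷ 2 = 29119 remainder 1
29119 ÷ 2 = 14559 remainder 1
14559 ÷ 2 = 7279 remainder 1
7279 ÷ 2 = 3639 remainder 1
3639 ÷ 2 = 1819 remainder 1
1819 ÷ 2 = 909 remainder 1
909 ÷ 2 = 454 remainder 1
454 ÷ 2 = 227 remainder 0
227 ÷ 2 = 113 remainder 1
113 ÷ 2 = 56 remainder 1
56 ÷ 2 = 28 remainder 0
28 ÷ 2 = 14 remainder 0
14 ÷ 2 = 7 remainder 0
7 ÷ 2 = 3 remainder 1
3 ÷ 2 = 1 remainder 1
1 ÷ 2 = 0 remainder 1
Reading remainders bottom to top: 11100011011111111100



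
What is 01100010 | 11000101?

OR: 1 when either bit is 1
  01100010
| 11000101
----------
  11100111
Decimal: 98 | 197 = 231



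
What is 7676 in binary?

Using repeated division by 2:
7676 ÷ 2 = 3838 remainder 0
3838 ÷ 2 = 1919 remainder 0
1919 ÷ 2 = 959 remainder 1
959 ÷ 2 = 479 remainder 1
479 ÷ 2 = 239 remainder 1
239 ÷ 2 = 119 remainder 1
119 ÷ 2 = 59 remainder 1
59 ÷ 2 = 29 remainder 1
29 ÷ 2 = 14 remainder 1
14 ÷ 2 = 7 remainder 0
7 ÷ 2 = 3 remainder 1
3 ÷ 2 = 1 remainder 1
1 ÷ 2 = 0 remainder 1
Reading remainders bottom to top: 1110111111100



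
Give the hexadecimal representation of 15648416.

Using repeated division by 16 (digits 10–15 are A–F):
15648416 ÷ 16 = 978026 remainder 0
978026 ÷ 16 = 61126 remainder 10 (A)
61126 ÷ 16 = 3820 remainder 6
3820 ÷ 16 = 238 remainder 12 (C)
238 ÷ 16 = 14 remainder 14 (E)
14 ÷ 16 = 0 remainder 14 (E)
Reading remainders bottom to top: EEC6A0



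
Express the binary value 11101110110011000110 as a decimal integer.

Sum of powers of 2 for each 1-bit:
2^1 + 2^2 + 2^6 + 2^7 + 2^10 + 2^11 + 2^13 + 2^14 + 2^15 + 2^17 + 2^18 + 2^19
= 2 + 4 + 64 + 128 + 1024 + 2048 + 8192 + 16384 + 32768 + 131072 + 262144 + 524288
= 978118



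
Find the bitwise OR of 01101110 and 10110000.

OR: 1 when either bit is 1
  01101110
| 10110000
----------
  11111110
Decimal: 110 | 176 = 254



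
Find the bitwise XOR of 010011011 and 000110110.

XOR: 1 when bits differ
  010011011
^ 000110110
-----------
  010101101
Decimal: 155 ^ 54 = 173



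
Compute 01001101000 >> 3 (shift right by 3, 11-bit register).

Original: 01001101000 (decimal 616)
Shift right by 3 positions
Drop the 3 low bits; fill with zeros on the left
Result: 00001001101 (decimal 77)
Equivalent: 616 >> 3 = 616 ÷ 2^3 = 77



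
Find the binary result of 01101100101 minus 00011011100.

Method 1 - Direct subtraction (column by column from the right: bit − bit − borrow-in; if negative, add 2 and borrow 1 from the next column):
borrow: 00100110000
        01101100101
-       00011011100
-------------------
        01010001001

Method 2 - Add two's complement:
Two's complement of 00011011100: invert → 11100100011, add 1 → 11100100100
  01101100101
+ 11100100100
-------------
 101010001001  (end carry out of the top bit = 1)
Discarding the end carry: 01010001001
Decimal check:
  01101100101 = 512 + 256 + 64 + 32 + 4 + 1 = 869
  00011011100 = 128 + 64 + 16 + 8 + 4 = 220
  869 - 220 = 649, and 01010001001 = 512 + 128 + 8 + 1 = 649 ✓



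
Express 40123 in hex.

Using repeated division by 16 (digits 10–15 are A–F):
40123 ÷ 16 = 2507 remainder 11 (B)
2507 ÷ 16 = 156 remainder 11 (B)
156 ÷ 16 = 9 remainder 12 (C)
9 ÷ 16 = 0 remainder 9
Reading remainders bottom to top: 9CBB



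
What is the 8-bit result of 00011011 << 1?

Original: 00011011 (decimal 27)
Shift left by 1 position
Append 1 zero on the right
Result: 00110110 (decimal 54)
Equivalent: 27 << 1 = 27 × 2^1 = 54



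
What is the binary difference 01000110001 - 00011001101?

Method 1 - Direct subtraction (column by column from the right: bit − bit − borrow-in; if negative, add 2 and borrow 1 from the next column):
borrow: 01110011000
        01000110001
-       00011001101
-------------------
        00101100100

Method 2 - Add two's complement:
Two's complement of 00011001101: invert → 11100110010, add 1 → 11100110011
  01000110001
+ 11100110011
-------------
 100101100100  (end carry out of the top bit = 1)
Discarding the end carry: 00101100100
Decimal check:
  01000110001 = 512 + 32 + 16 + 1 = 561
  00011001101 = 128 + 64 + 8 + 4 + 1 = 205
  561 - 205 = 356, and 00101100100 = 256 + 64 + 32 + 4 = 356 ✓



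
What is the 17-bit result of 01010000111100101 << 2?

Original: 01010000111100101 (decimal 41445)
Shift left by 2 positions
Append 2 zeros on the right and drop the 2 high bits that overflow the 17-bit width
Result: 01000011110010100 (decimal 34708)
Equivalent: 41445 << 2 = 41445 × 2^2 = 165780, truncated to 17 bits = 34708



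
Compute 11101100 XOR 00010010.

XOR: 1 when bits differ
  11101100
^ 00010010
----------
  11111110
Decimal: 236 ^ 18 = 254



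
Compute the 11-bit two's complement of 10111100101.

Original (sign bit 1, negative): 10111100101
Step 1 - Invert all bits: 01000011010
Step 2 - Add 1: 01000011011
Verification: 10111100101 + 01000011011 = 100000000000; discarding the end carry (carry out of the top bit) leaves the 11-bit value 00000000000, as required for x + (-x)



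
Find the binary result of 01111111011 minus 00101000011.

Method 1 - Direct subtraction (column by column from the right: bit − bit − borrow-in; if negative, add 2 and borrow 1 from the next column):
borrow: 00000000000
        01111111011
-       00101000011
-------------------
        01010111000

Method 2 - Add two's complement:
Two's complement of 00101000011: invert → 11010111100, add 1 → 11010111101
  01111111011
+ 11010111101
-------------
 101010111000  (end carry out of the top bit = 1)
Discarding the end carry: 01010111000
Decimal check:
  01111111011 = 512 + 256 + 128 + 64 + 32 + 16 + 8 + 2 + 1 = 1019
  00101000011 = 256 + 64 + 2 + 1 = 323
  1019 - 323 = 696, and 01010111000 = 512 + 128 + 32 + 16 + 8 = 696 ✓



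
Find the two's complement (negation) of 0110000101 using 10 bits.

Original: 0110000101
Step 1 - Invert all bits: 1001111010
Step 2 - Add 1: 1001111011
Verification: 0110000101 + 1001111011 = 10000000000; discarding the end carry (carry out of the top bit) leaves the 10-bit value 0000000000, as required for x + (-x)



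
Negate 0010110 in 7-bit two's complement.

Original: 0010110
Step 1 - Invert all bits: 1101001
Step 2 - Add 1: 1101010
Verification: 0010110 + 1101010 = 10000000; discarding the end carry (carry out of the top bit) leaves the 7-bit value 0000000, as required for x + (-x)



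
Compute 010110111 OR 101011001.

OR: 1 when either bit is 1
  010110111
| 101011001
-----------
  111111111
Decimal: 183 | 345 = 511



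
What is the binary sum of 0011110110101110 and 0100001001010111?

Add column by column from the right: bit + bit + carry-in; write the sum mod 2, carry 1 when the sum is 2 or 3.
carry:  1111111111111100
        0011110110101110
+       0100001001010111
------------------------
       01000000000000101
(the carry out of the leftmost column, 0, becomes the leading bit)
Decimal check:
  0011110110101110 = 8192 + 4096 + 2048 + 1024 + 256 + 128 + 32 + 8 + 4 + 2 = 15790
  0100001001010111 = 16384 + 512 + 64 + 16 + 4 + 2 + 1 = 16983
  15790 + 16983 = 32773, and 01000000000000101 = 32768 + 4 + 1 = 32773 ✓



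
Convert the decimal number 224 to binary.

Using repeated division by 2:
224 ÷ 2 = 112 remainder 0
112 ÷ 2 = 56 remainder 0
56 ÷ 2 = 28 remainder 0
28 ÷ 2 = 14 remainder 0
14 ÷ 2 = 7 remainder 0
7 ÷ 2 = 3 remainder 1
3 ÷ 2 = 1 remainder 1
1 ÷ 2 = 0 remainder 1
Reading remainders bottom to top: 11100000



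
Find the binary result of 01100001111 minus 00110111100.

Method 1 - Direct subtraction (column by column from the right: bit − bit − borrow-in; if negative, add 2 and borrow 1 from the next column):
borrow: 01111100000
        01100001111
-       00110111100
-------------------
        00101010011

Method 2 - Add two's complement:
Two's complement of 00110111100: invert → 11001000011, add 1 → 11001000100
  01100001111
+ 11001000100
-------------
 100101010011  (end carry out of the top bit = 1)
Discarding the end carry: 00101010011
Decimal check:
  01100001111 = 512 + 256 + 8 + 4 + 2 + 1 = 783
  00110111100 = 256 + 128 + 32 + 16 + 8 + 4 = 444
  783 - 444 = 339, and 00101010011 = 256 + 64 + 16 + 2 + 1 = 339 ✓



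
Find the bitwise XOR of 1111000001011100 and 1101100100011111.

XOR: 1 when bits differ
  1111000001011100
^ 1101100100011111
------------------
  0010100101000011
Decimal: 61532 ^ 55583 = 10563



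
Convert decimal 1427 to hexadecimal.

Using repeated division by 16 (digits 10–15 are A–F):
1427 ÷ 16 = 89 remainder 3
89 ÷ 16 = 5 remainder 9
5 ÷ 16 = 0 remainder 5
Reading remainders bottom to top: 593



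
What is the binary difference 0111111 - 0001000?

Method 1 - Direct subtraction (column by column from the right: bit − bit − borrow-in; if negative, add 2 and borrow 1 from the next column):
borrow: 0000000
        0111111
-       0001000
---------------
        0110111

Method 2 - Add two's complement:
Two's complement of 0001000: invert → 1110111, add 1 → 1111000
  0111111
+ 1111000
---------
 10110111  (end carry out of the top bit = 1)
Discarding the end carry: 0110111
Decimal check:
  0111111 = 32 + 16 + 8 + 4 + 2 + 1 = 63
  0001000 = 8
  63 - 8 = 55, and 0110111 = 32 + 16 + 4 + 2 + 1 = 55 ✓



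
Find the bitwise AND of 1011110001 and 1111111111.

AND: 1 only when both bits are 1
  1011110001
& 1111111111
------------
  1011110001
Decimal: 753 & 1023 = 753



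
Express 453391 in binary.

Using repeated division by 2:
453391 ÷ 2 = 226695 remainder 1
226695 ÷ 2 = 113347 remainder 1
113347 ÷ 2 = 56673 remainder 1
56673 ÷ 2 = 28336 remainder 1
28336 ÷ 2 = 14168 remainder 0
14168 ÷ 2 = 7084 remainder 0
7084 ÷ 2 = 3542 remainder 0
3542 ÷ 2 = 1771 remainder 0
1771 ÷ 2 = 885 remainder 1
885 ÷ 2 = 442 remainder 1
442 ÷ 2 = 221 remainder 0
221 ÷ 2 = 110 remainder 1
110 ÷ 2 = 55 remainder 0
55 ÷ 2 = 27 remainder 1
27 ÷ 2 = 13 remainder 1
13 ÷ 2 = 6 remainder 1
6 ÷ 2 = 3 remainder 0
3 ÷ 2 = 1 remainder 1
1 ÷ 2 = 0 remainder 1
Reading remainders bottom to top: 1101110101100001111



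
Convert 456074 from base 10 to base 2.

Using repeated division by 2:
456074 ÷ 2 = 228037 remainder 0
228037 ÷ 2 = 114018 remainder 1
114018 ÷ 2 = 57009 remainder 0
57009 ÷ 2 = 28504 remainder 1
28504 ÷ 2 = 14252 remainder 0
14252 ÷ 2 = 7126 remainder 0
7126 ÷ 2 = 3563 remainder 0
3563 ÷ 2 = 1781 remainder 1
1781 ÷ 2 = 890 remainder 1
890 ÷ 2 = 445 remainder 0
445 ÷ 2 = 222 remainder 1
222 ÷ 2 = 111 remainder 0
111 ÷ 2 = 55 remainder 1
55 ÷ 2 = 27 remainder 1
27 ÷ 2 = 13 remainder 1
13 ÷ 2 = 6 remainder 1
6 ÷ 2 = 3 remainder 0
3 ÷ 2 = 1 remainder 1
1 ÷ 2 = 0 remainder 1
Reading remainders bottom to top: 1101111010110001010



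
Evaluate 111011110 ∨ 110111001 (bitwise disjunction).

OR: 1 when either bit is 1
  111011110
| 110111001
-----------
  111111111
Decimal: 478 | 441 = 511



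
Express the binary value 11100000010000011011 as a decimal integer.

Sum of powers of 2 for each 1-bit:
2^0 + 2^1 + 2^3 + 2^4 + 2^10 + 2^17 + 2^18 + 2^19
= 1 + 2 + 8 + 16 + 1024 + 131072 + 262144 + 524288
= 918555



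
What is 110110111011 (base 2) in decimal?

Sum of powers of 2 for each 1-bit:
2^0 + 2^1 + 2^3 + 2^4 + 2^5 + 2^7 + 2^8 + 2^10 + 2^11
= 1 + 2 + 8 + 16 + 32 + 128 + 256 + 1024 + 2048
= 3515



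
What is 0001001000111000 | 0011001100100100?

OR: 1 when either bit is 1
  0001001000111000
| 0011001100100100
------------------
  0011001100111100
Decimal: 4664 | 13092 = 13116



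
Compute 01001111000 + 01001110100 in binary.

Add column by column from the right: bit + bit + carry-in; write the sum mod 2, carry 1 when the sum is 2 or 3.
carry:  10011100000
        01001111000
+       01001110100
-------------------
       010011101100
(the carry out of the leftmost column, 0, becomes the leading bit)
Decimal check:
  01001111000 = 512 + 64 + 32 + 16 + 8 = 632
  01001110100 = 512 + 64 + 32 + 16 + 4 = 628
  632 + 628 = 1260, and 010011101100 = 1024 + 128 + 64 + 32 + 8 + 4 = 1260 ✓



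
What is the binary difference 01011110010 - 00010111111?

Method 1 - Direct subtraction (column by column from the right: bit − bit − borrow-in; if negative, add 2 and borrow 1 from the next column):
borrow: 00001111110
        01011110010
-       00010111111
-------------------
        01000110011

Method 2 - Add two's complement:
Two's complement of 00010111111: invert → 11101000000, add 1 → 11101000001
  01011110010
+ 11101000001
-------------
 101000110011  (end carry out of the top bit = 1)
Discarding the end carry: 01000110011
Decimal check:
  01011110010 = 512 + 128 + 64 + 32 + 16 + 2 = 754
  00010111111 = 128 + 32 + 16 + 8 + 4 + 2 + 1 = 191
  754 - 191 = 563, and 01000110011 = 512 + 32 + 16 + 2 + 1 = 563 ✓



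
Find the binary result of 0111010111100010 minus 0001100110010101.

Method 1 - Direct subtraction (column by column from the right: bit − bit − borrow-in; if negative, add 2 and borrow 1 from the next column):
borrow: 0011000000111010
        0111010111100010
-       0001100110010101
------------------------
        0101110001001101

Method 2 - Add two's complement:
Two's complement of 0001100110010101: invert → 1110011001101010, add 1 → 1110011001101011
  0111010111100010
+ 1110011001101011
------------------
 10101110001001101  (end carry out of the top bit = 1)
Discarding the end carry: 0101110001001101
Decimal check:
  0111010111100010 = 16384 + 8192 + 4096 + 1024 + 256 + 128 + 64 + 32 + 2 = 30178
  0001100110010101 = 4096 + 2048 + 256 + 128 + 16 + 4 + 1 = 6549
  30178 - 6549 = 23629, and 0101110001001101 = 16384 + 4096 + 2048 + 1024 + 64 + 8 + 4 + 1 = 23629 ✓



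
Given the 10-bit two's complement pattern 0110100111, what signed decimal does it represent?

Binary: 0110100111
Sign bit: 0 (non-negative)
Read directly as an unsigned value:
0110100111 = 256 + 128 + 32 + 4 + 2 + 1 = 423
Value: 423



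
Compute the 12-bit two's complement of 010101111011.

Original: 010101111011
Step 1 - Invert all bits: 101010000100
Step 2 - Add 1: 101010000101
Verification: 010101111011 + 101010000101 = 1000000000000; discarding the end carry (carry out of the top bit) leaves the 12-bit value 000000000000, as required for x + (-x)



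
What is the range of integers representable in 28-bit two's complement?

For 28-bit two's complement:
Minimum: -2^27 = -134217728
Maximum: 2^27 - 1 = 134217727



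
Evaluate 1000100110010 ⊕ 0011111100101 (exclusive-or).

XOR: 1 when bits differ
  1000100110010
^ 0011111100101
---------------
  1011011010111
Decimal: 4402 ^ 2021 = 5847



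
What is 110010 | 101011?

OR: 1 when either bit is 1
  110010
| 101011
--------
  111011
Decimal: 50 | 43 = 59



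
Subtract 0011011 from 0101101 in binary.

Method 1 - Direct subtraction (column by column from the right: bit − bit − borrow-in; if negative, add 2 and borrow 1 from the next column):
borrow: 0100100
        0101101
-       0011011
---------------
        0010010

Method 2 - Add two's complement:
Two's complement of 0011011: invert → 1100100, add 1 → 1100101
  0101101
+ 1100101
---------
 10010010  (end carry out of the top bit = 1)
Discarding the end carry: 0010010
Decimal check:
  0101101 = 32 + 8 + 4 + 1 = 45
  0011011 = 16 + 8 + 2 + 1 = 27
  45 - 27 = 18, and 0010010 = 16 + 2 = 18 ✓



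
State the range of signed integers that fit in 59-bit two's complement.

For 59-bit two's complement:
Minimum: -2^58 = -288230376151711744
Maximum: 2^58 - 1 = 288230376151711743



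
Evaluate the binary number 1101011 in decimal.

Sum of powers of 2 for each 1-bit:
2^0 + 2^1 + 2^3 + 2^5 + 2^6
= 1 + 2 + 8 + 32 + 64
= 107



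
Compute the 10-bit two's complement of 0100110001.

Original: 0100110001
Step 1 - Invert all bits: 1011001110
Step 2 - Add 1: 1011001111
Verification: 0100110001 + 1011001111 = 10000000000; discarding the end carry (carry out of the top bit) leaves the 10-bit value 0000000000, as required for x + (-x)



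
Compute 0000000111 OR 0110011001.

OR: 1 when either bit is 1
  0000000111
| 0110011001
------------
  0110011111
Decimal: 7 | 409 = 415



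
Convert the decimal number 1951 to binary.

Using repeated division by 2:
1951 ÷ 2 = 975 remainder 1
975 ÷ 2 = 487 remainder 1
487 ÷ 2 = 243 remainder 1
243 ÷ 2 = 121 remainder 1
121 ÷ 2 = 60 remainder 1
60 ÷ 2 = 30 remainder 0
30 ÷ 2 = 15 remainder 0
15 ÷ 2 = 7 remainder 1
7 ÷ 2 = 3 remainder 1
3 ÷ 2 = 1 remainder 1
1 ÷ 2 = 0 remainder 1
Reading remainders bottom to top: 11110011111



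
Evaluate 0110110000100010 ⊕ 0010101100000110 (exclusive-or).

XOR: 1 when bits differ
  0110110000100010
^ 0010101100000110
------------------
  0100011100100100
Decimal: 27682 ^ 11014 = 18212



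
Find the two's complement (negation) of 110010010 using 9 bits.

Original (sign bit 1, negative): 110010010
Step 1 - Invert all bits: 001101101
Step 2 - Add 1: 001101110
Verification: 110010010 + 001101110 = 1000000000; discarding the end carry (carry out of the top bit) leaves the 9-bit value 000000000, as required for x + (-x)



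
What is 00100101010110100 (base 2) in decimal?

Sum of powers of 2 for each 1-bit:
2^2 + 2^4 + 2^5 + 2^7 + 2^9 + 2^11 + 2^14
= 4 + 16 + 32 + 128 + 512 + 2048 + 16384
= 19124



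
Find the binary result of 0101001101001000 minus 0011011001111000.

Method 1 - Direct subtraction (column by column from the right: bit − bit − borrow-in; if negative, add 2 and borrow 1 from the next column):
borrow: 0111100111100000
        0101001101001000
-       0011011001111000
------------------------
        0001110011010000

Method 2 - Add two's complement:
Two's complement of 0011011001111000: invert → 1100100110000111, add 1 → 1100100110001000
  0101001101001000
+ 1100100110001000
------------------
 10001110011010000  (end carry out of the top bit = 1)
Discarding the end carry: 0001110011010000
Decimal check:
  0101001101001000 = 16384 + 4096 + 512 + 256 + 64 + 8 = 21320
  0011011001111000 = 8192 + 4096 + 1024 + 512 + 64 + 32 + 16 + 8 = 13944
  21320 - 13944 = 7376, and 0001110011010000 = 4096 + 2048 + 1024 + 128 + 64 + 16 = 7376 ✓



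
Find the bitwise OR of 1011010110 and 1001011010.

OR: 1 when either bit is 1
  1011010110
| 1001011010
------------
  1011011110
Decimal: 726 | 602 = 734



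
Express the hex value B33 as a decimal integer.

Expand by place value (powers of 16):
Digit values: B = 11
B33 = 11 × 16^2 + 3 × 16^1 + 3 × 16^0
= 11 × 256 + 3 × 16 + 3 × 1
= 2816 + 48 + 3
= 2867



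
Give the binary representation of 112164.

Using repeated division by 2:
112164 ÷ 2 = 56082 remainder 0
56082 ÷ 2 = 28041 remainder 0
28041 ÷ 2 = 14020 remainder 1
14020 ÷ 2 = 7010 remainder 0
7010 ÷ 2 = 3505 remainder 0
3505 ÷ 2 = 1752 remainder 1
1752 ÷ 2 = 876 remainder 0
876 ÷ 2 = 438 remainder 0
438 ÷ 2 = 219 remainder 0
219 ÷ 2 = 109 remainder 1
109 ÷ 2 = 54 remainder 1
54 ÷ 2 = 27 remainder 0
27 ÷ 2 = 13 remainder 1
13 ÷ 2 = 6 remainder 1
6 ÷ 2 = 3 remainder 0
3 ÷ 2 = 1 remainder 1
1 ÷ 2 = 0 remainder 1
Reading remainders bottom to top: 11011011000100100



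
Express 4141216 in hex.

Using repeated division by 16 (digits 10–15 are A–F):
4141216 ÷ 16 = 258826 remainder 0
258826 ÷ 16 = 16176 remainder 10 (A)
16176 ÷ 16 = 1011 remainder 0
1011 ÷ 16 = 63 remainder 3
63 ÷ 16 = 3 remainder 15 (F)
3 ÷ 16 = 0 remainder 3
Reading remainders bottom to top: 3F30A0



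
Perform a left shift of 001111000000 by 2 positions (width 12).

Original: 001111000000 (decimal 960)
Shift left by 2 positions
Append 2 zeros on the right
Result: 111100000000 (decimal 3840)
Equivalent: 960 << 2 = 960 × 2^2 = 3840



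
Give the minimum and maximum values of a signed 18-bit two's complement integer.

For 18-bit two's complement:
Minimum: -2^17 = -131072
Maximum: 2^17 - 1 = 131071



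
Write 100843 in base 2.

Using repeated division by 2:
100843 ÷ 2 = 50421 remainder 1
50421 ÷ 2 = 25210 remainder 1
25210 ÷ 2 = 12605 remainder 0
12605 ÷ 2 = 6302 remainder 1
6302 ÷ 2 = 3151 remainder 0
3151 ÷ 2 = 1575 remainder 1
1575 ÷ 2 = 787 remainder 1
787 ÷ 2 = 393 remainder 1
393 ÷ 2 = 196 remainder 1
196 ÷ 2 = 98 remainder 0
98 ÷ 2 = 49 remainder 0
49 ÷ 2 = 24 remainder 1
24 ÷ 2 = 12 remainder 0
12 ÷ 2 = 6 remainder 0
6 ÷ 2 = 3 remainder 0
3 ÷ 2 = 1 remainder 1
1 ÷ 2 = 0 remainder 1
Reading remainders bottom to top: 11000100111101011



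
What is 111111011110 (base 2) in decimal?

Sum of powers of 2 for each 1-bit:
2^1 + 2^2 + 2^3 + 2^4 + 2^6 + 2^7 + 2^8 + 2^9 + 2^10 + 2^11
= 2 + 4 + 8 + 16 + 64 + 128 + 256 + 512 + 1024 + 2048
= 4062



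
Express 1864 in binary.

Using repeated division by 2:
1864 ÷ 2 = 932 remainder 0
932 ÷ 2 = 466 remainder 0
466 ÷ 2 = 233 remainder 0
233 ÷ 2 = 116 remainder 1
116 ÷ 2 = 58 remainder 0
58 ÷ 2 = 29 remainder 0
29 ÷ 2 = 14 remainder 1
14 ÷ 2 = 7 remainder 0
7 ÷ 2 = 3 remainder 1
3 ÷ 2 = 1 remainder 1
1 ÷ 2 = 0 remainder 1
Reading remainders bottom to top: 11101001000



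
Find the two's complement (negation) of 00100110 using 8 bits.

Original: 00100110
Step 1 - Invert all bits: 11011001
Step 2 - Add 1: 11011010
Verification: 00100110 + 11011010 = 100000000; discarding the end carry (carry out of the top bit) leaves the 8-bit value 00000000, as required for x + (-x)



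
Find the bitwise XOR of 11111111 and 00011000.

XOR: 1 when bits differ
  11111111
^ 00011000
----------
  11100111
Decimal: 255 ^ 24 = 231



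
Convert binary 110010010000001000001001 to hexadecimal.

Group into 4-bit nibbles from right:
  1100 = C
  1001 = 9
  0000 = 0
  0010 = 2
  0000 = 0
  1001 = 9
Result: C90209



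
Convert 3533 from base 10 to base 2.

Using repeated division by 2:
3533 ÷ 2 = 1766 remainder 1
1766 ÷ 2 = 883 remainder 0
883 ÷ 2 = 441 remainder 1
441 ÷ 2 = 220 remainder 1
220 ÷ 2 = 110 remainder 0
110 ÷ 2 = 55 remainder 0
55 ÷ 2 = 27 remainder 1
27 ÷ 2 = 13 remainder 1
13 ÷ 2 = 6 remainder 1
6 ÷ 2 = 3 remainder 0
3 ÷ 2 = 1 remainder 1
1 ÷ 2 = 0 remainder 1
Reading remainders bottom to top: 110111001101



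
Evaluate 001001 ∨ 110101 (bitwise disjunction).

OR: 1 when either bit is 1
  001001
| 110101
--------
  111101
Decimal: 9 | 53 = 61



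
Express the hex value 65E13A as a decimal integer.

Expand by place value (powers of 16):
Digit values: E = 14, A = 10
65E13A = 6 × 16^5 + 5 × 16^4 + 14 × 16^3 + 1 × 16^2 + 3 × 16^1 + 10 × 16^0
= 6 × 1048576 + 5 × 65536 + 14 × 4096 + 1 × 256 + 3 × 16 + 10 × 1
= 6291456 + 327680 + 57344 + 256 + 48 + 10
= 6676794



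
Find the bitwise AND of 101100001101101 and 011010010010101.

AND: 1 only when both bits are 1
  101100001101101
& 011010010010101
-----------------
  001000000000101
Decimal: 22637 & 13461 = 4101



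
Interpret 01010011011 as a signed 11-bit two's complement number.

Binary: 01010011011
Sign bit: 0 (non-negative)
Read directly as an unsigned value:
01010011011 = 512 + 128 + 16 + 8 + 2 + 1 = 667
Value: 667



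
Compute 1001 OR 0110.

OR: 1 when either bit is 1
  1001
| 0110
------
  1111
Decimal: 9 | 6 = 15



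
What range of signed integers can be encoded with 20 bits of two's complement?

For 20-bit two's complement:
Minimum: -2^19 = -524288
Maximum: 2^19 - 1 = 524287



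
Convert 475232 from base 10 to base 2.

Using repeated division by 2:
475232 ÷ 2 = 237616 remainder 0
237616 ÷ 2 = 118808 remainder 0
118808 ÷ 2 = 59404 remainder 0
59404 ÷ 2 = 29702 remainder 0
29702 ÷ 2 = 14851 remainder 0
14851 ÷ 2 = 7425 remainder 1
7425 ÷ 2 = 3712 remainder 1
3712 ÷ 2 = 1856 remainder 0
1856 ÷ 2 = 928 remainder 0
928 ÷ 2 = 464 remainder 0
464 ÷ 2 = 232 remainder 0
232 ÷ 2 = 116 remainder 0
116 ÷ 2 = 58 remainder 0
58 ÷ 2 = 29 remainder 0
29 ÷ 2 = 14 remainder 1
14 ÷ 2 = 7 remainder 0
7 ÷ 2 = 3 remainder 1
3 ÷ 2 = 1 remainder 1
1 ÷ 2 = 0 remainder 1
Reading remainders bottom to top: 1110100000001100000



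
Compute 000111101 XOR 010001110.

XOR: 1 when bits differ
  000111101
^ 010001110
-----------
  010110011
Decimal: 61 ^ 142 = 179



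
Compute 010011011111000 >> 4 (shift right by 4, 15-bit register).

Original: 010011011111000 (decimal 9976)
Shift right by 4 positions
Drop the 4 low bits; fill with zeros on the left
Result: 000001001101111 (decimal 623)
Equivalent: 9976 >> 4 = 9976 ÷ 2^4 = 623



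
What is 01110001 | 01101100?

OR: 1 when either bit is 1
  01110001
| 01101100
----------
  01111101
Decimal: 113 | 108 = 125



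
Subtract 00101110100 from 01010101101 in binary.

Method 1 - Direct subtraction (column by column from the right: bit − bit − borrow-in; if negative, add 2 and borrow 1 from the next column):
borrow: 01011100000
        01010101101
-       00101110100
-------------------
        00100111001

Method 2 - Add two's complement:
Two's complement of 00101110100: invert → 11010001011, add 1 → 11010001100
  01010101101
+ 11010001100
-------------
 100100111001  (end carry out of the top bit = 1)
Discarding the end carry: 00100111001
Decimal check:
  01010101101 = 512 + 128 + 32 + 8 + 4 + 1 = 685
  00101110100 = 256 + 64 + 32 + 16 + 4 = 372
  685 - 372 = 313, and 00100111001 = 256 + 32 + 16 + 8 + 1 = 313 ✓



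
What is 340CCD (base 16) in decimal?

Expand by place value (powers of 16):
Digit values: C = 12, D = 13
340CCD = 3 × 16^5 + 4 × 16^4 + 0 × 16^3 + 12 × 16^2 + 12 × 16^1 + 13 × 16^0
= 3 × 1048576 + 4 × 65536 + 0 × 4096 + 12 × 256 + 12 × 16 + 13 × 1
= 3145728 + 262144 + 0 + 3072 + 192 + 13
= 3411149



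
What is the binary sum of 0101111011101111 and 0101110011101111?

Add column by column from the right: bit + bit + carry-in; write the sum mod 2, carry 1 when the sum is 2 or 3.
carry:  1011100111011110
        0101111011101111
+       0101110011101111
------------------------
       01011101111011110
(the carry out of the leftmost column, 0, becomes the leading bit)
Decimal check:
  0101111011101111 = 16384 + 4096 + 2048 + 1024 + 512 + 128 + 64 + 32 + 8 + 4 + 2 + 1 = 24303
  0101110011101111 = 16384 + 4096 + 2048 + 1024 + 128 + 64 + 32 + 8 + 4 + 2 + 1 = 23791
  24303 + 23791 = 48094, and 01011101111011110 = 32768 + 8192 + 4096 + 2048 + 512 + 256 + 128 + 64 + 16 + 8 + 4 + 2 = 48094 ✓



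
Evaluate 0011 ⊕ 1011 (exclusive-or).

XOR: 1 when bits differ
  0011
^ 1011
------
  1000
Decimal: 3 ^ 11 = 8



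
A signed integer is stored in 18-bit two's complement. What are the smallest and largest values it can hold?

For 18-bit two's complement:
Minimum: -2^17 = -131072
Maximum: 2^17 - 1 = 131071



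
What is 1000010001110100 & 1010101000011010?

AND: 1 only when both bits are 1
  1000010001110100
& 1010101000011010
------------------
  1000000000010000
Decimal: 33908 & 43546 = 32784



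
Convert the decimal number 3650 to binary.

Using repeated division by 2:
3650 ÷ 2 = 1825 remainder 0
1825 ÷ 2 = 912 remainder 1
912 ÷ 2 = 456 remainder 0
456 ÷ 2 = 228 remainder 0
228 ÷ 2 = 114 remainder 0
114 ÷ 2 = 57 remainder 0
57 ÷ 2 = 28 remainder 1
28 ÷ 2 = 14 remainder 0
14 ÷ 2 = 7 remainder 0
7 ÷ 2 = 3 remainder 1
3 ÷ 2 = 1 remainder 1
1 ÷ 2 = 0 remainder 1
Reading remainders bottom to top: 111001000010



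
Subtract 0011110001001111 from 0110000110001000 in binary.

Method 1 - Direct subtraction (column by column from the right: bit − bit − borrow-in; if negative, add 2 and borrow 1 from the next column):
borrow: 0111100011111110
        0110000110001000
-       0011110001001111
------------------------
        0010010100111001

Method 2 - Add two's complement:
Two's complement of 0011110001001111: invert → 1100001110110000, add 1 → 1100001110110001
  0110000110001000
+ 1100001110110001
------------------
 10010010100111001  (end carry out of the top bit = 1)
Discarding the end carry: 0010010100111001
Decimal check:
  0110000110001000 = 16384 + 8192 + 256 + 128 + 8 = 24968
  0011110001001111 = 8192 + 4096 + 2048 + 1024 + 64 + 8 + 4 + 2 + 1 = 15439
  24968 - 15439 = 9529, and 0010010100111001 = 8192 + 1024 + 256 + 32 + 16 + 8 + 1 = 9529 ✓



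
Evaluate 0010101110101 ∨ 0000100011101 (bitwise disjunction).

OR: 1 when either bit is 1
  0010101110101
| 0000100011101
---------------
  0010101111101
Decimal: 1397 | 285 = 1405



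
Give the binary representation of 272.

Using repeated division by 2:
272 ÷ 2 = 136 remainder 0
136 ÷ 2 = 68 remainder 0
68 ÷ 2 = 34 remainder 0
34 ÷ 2 = 17 remainder 0
17 ÷ 2 = 8 remainder 1
8 ÷ 2 = 4 remainder 0
4 ÷ 2 = 2 remainder 0
2 ÷ 2 = 1 remainder 0
1 ÷ 2 = 0 remainder 1
Reading remainders bottom to top: 100010000



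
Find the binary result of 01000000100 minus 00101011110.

Method 1 - Direct subtraction (column by column from the right: bit − bit − borrow-in; if negative, add 2 and borrow 1 from the next column):
borrow: 01111111100
        01000000100
-       00101011110
-------------------
        00010100110

Method 2 - Add two's complement:
Two's complement of 00101011110: invert → 11010100001, add 1 → 11010100010
  01000000100
+ 11010100010
-------------
 100010100110  (end carry out of the top bit = 1)
Discarding the end carry: 00010100110
Decimal check:
  01000000100 = 512 + 4 = 516
  00101011110 = 256 + 64 + 16 + 8 + 4 + 2 = 350
  516 - 350 = 166, and 00010100110 = 128 + 32 + 4 + 2 = 166 ✓



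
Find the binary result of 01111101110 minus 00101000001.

Method 1 - Direct subtraction (column by column from the right: bit − bit − borrow-in; if negative, add 2 and borrow 1 from the next column):
borrow: 00000000010
        01111101110
-       00101000001
-------------------
        01010101101

Method 2 - Add two's complement:
Two's complement of 00101000001: invert → 11010111110, add 1 → 11010111111
  01111101110
+ 11010111111
-------------
 101010101101  (end carry out of the top bit = 1)
Discarding the end carry: 01010101101
Decimal check:
  01111101110 = 512 + 256 + 128 + 64 + 32 + 8 + 4 + 2 = 1006
  00101000001 = 256 + 64 + 1 = 321
  1006 - 321 = 685, and 01010101101 = 512 + 128 + 32 + 8 + 4 + 1 = 685 ✓



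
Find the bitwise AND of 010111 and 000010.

AND: 1 only when both bits are 1
  010111
& 000010
--------
  000010
Decimal: 23 & 2 = 2



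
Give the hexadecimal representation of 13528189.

Using repeated division by 16 (digits 10–15 are A–F):
13528189 ÷ 16 = 845511 remainder 13 (D)
845511 ÷ 16 = 52844 remainder 7
52844 ÷ 16 = 3302 remainder 12 (C)
3302 ÷ 16 = 206 remainder 6
206 ÷ 16 = 12 remainder 14 (E)
12 ÷ 16 = 0 remainder 12 (C)
Reading remainders bottom to top: CE6C7D



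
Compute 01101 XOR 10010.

XOR: 1 when bits differ
  01101
^ 10010
-------
  11111
Decimal: 13 ^ 18 = 31



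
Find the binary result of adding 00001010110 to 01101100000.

Add column by column from the right: bit + bit + carry-in; write the sum mod 2, carry 1 when the sum is 2 or 3.
carry:  00010000000
        00001010110
+       01101100000
-------------------
       001110110110
(the carry out of the leftmost column, 0, becomes the leading bit)
Decimal check:
  00001010110 = 64 + 16 + 4 + 2 = 86
  01101100000 = 512 + 256 + 64 + 32 = 864
  86 + 864 = 950, and 001110110110 = 512 + 256 + 128 + 32 + 16 + 4 + 2 = 950 ✓



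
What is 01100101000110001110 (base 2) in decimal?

Sum of powers of 2 for each 1-bit:
2^1 + 2^2 + 2^3 + 2^7 + 2^8 + 2^12 + 2^14 + 2^17 + 2^18
= 2 + 4 + 8 + 128 + 256 + 4096 + 16384 + 131072 + 262144
= 414094



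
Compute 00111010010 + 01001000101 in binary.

Add column by column from the right: bit + bit + carry-in; write the sum mod 2, carry 1 when the sum is 2 or 3.
carry:  11110000000
        00111010010
+       01001000101
-------------------
       010000010111
(the carry out of the leftmost column, 0, becomes the leading bit)
Decimal check:
  00111010010 = 256 + 128 + 64 + 16 + 2 = 466
  01001000101 = 512 + 64 + 4 + 1 = 581
  466 + 581 = 1047, and 010000010111 = 1024 + 16 + 4 + 2 + 1 = 1047 ✓



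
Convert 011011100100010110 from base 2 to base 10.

Sum of powers of 2 for each 1-bit:
2^1 + 2^2 + 2^4 + 2^8 + 2^11 + 2^12 + 2^13 + 2^15 + 2^16
= 2 + 4 + 16 + 256 + 2048 + 4096 + 8192 + 32768 + 65536
= 112918



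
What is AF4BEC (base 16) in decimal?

Expand by place value (powers of 16):
Digit values: A = 10, F = 15, B = 11, E = 14, C = 12
AF4BEC = 10 × 16^5 + 15 × 16^4 + 4 × 16^3 + 11 × 16^2 + 14 × 16^1 + 12 × 16^0
= 10 × 1048576 + 15 × 65536 + 4 × 4096 + 11 × 256 + 14 × 16 + 12 × 1
= 10485760 + 983040 + 16384 + 2816 + 224 + 12
= 11488236



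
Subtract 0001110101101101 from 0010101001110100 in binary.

Method 1 - Direct subtraction (column by column from the right: bit − bit − borrow-in; if negative, add 2 and borrow 1 from the next column):
borrow: 0011101000011110
        0010101001110100
-       0001110101101101
------------------------
        0000110100000111

Method 2 - Add two's complement:
Two's complement of 0001110101101101: invert → 1110001010010010, add 1 → 1110001010010011
  0010101001110100
+ 1110001010010011
------------------
 10000110100000111  (end carry out of the top bit = 1)
Discarding the end carry: 0000110100000111
Decimal check:
  0010101001110100 = 8192 + 2048 + 512 + 64 + 32 + 16 + 4 = 10868
  0001110101101101 = 4096 + 2048 + 1024 + 256 + 64 + 32 + 8 + 4 + 1 = 7533
  10868 - 7533 = 3335, and 0000110100000111 = 2048 + 1024 + 256 + 4 + 2 + 1 = 3335 ✓



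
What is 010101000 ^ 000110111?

XOR: 1 when bits differ
  010101000
^ 000110111
-----------
  010011111
Decimal: 168 ^ 55 = 159



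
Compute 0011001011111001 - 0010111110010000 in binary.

Method 1 - Direct subtraction (column by column from the right: bit − bit − borrow-in; if negative, add 2 and borrow 1 from the next column):
borrow: 0001111000000000
        0011001011111001
-       0010111110010000
------------------------
        0000001101101001

Method 2 - Add two's complement:
Two's complement of 0010111110010000: invert → 1101000001101111, add 1 → 1101000001110000
  0011001011111001
+ 1101000001110000
------------------
 10000001101101001  (end carry out of the top bit = 1)
Discarding the end carry: 0000001101101001
Decimal check:
  0011001011111001 = 8192 + 4096 + 512 + 128 + 64 + 32 + 16 + 8 + 1 = 13049
  0010111110010000 = 8192 + 2048 + 1024 + 512 + 256 + 128 + 16 = 12176
  13049 - 12176 = 873, and 0000001101101001 = 512 + 256 + 64 + 32 + 8 + 1 = 873 ✓



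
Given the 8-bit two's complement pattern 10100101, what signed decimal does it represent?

Binary: 10100101
Sign bit: 1 (negative)
Invert: 01011010
Add 1:  01011011
Magnitude: 01011011 = 64 + 16 + 8 + 2 + 1 = 91
Value: -91



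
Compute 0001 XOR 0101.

XOR: 1 when bits differ
  0001
^ 0101
------
  0100
Decimal: 1 ^ 5 = 4



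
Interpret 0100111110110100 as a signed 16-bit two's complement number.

Binary: 0100111110110100
Sign bit: 0 (non-negative)
Read directly as an unsigned value:
0100111110110100 = 16384 + 2048 + 1024 + 512 + 256 + 128 + 32 + 16 + 4 = 20404
Value: 20404



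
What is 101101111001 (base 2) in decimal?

Sum of powers of 2 for each 1-bit:
2^0 + 2^3 + 2^4 + 2^5 + 2^6 + 2^8 + 2^9 + 2^11
= 1 + 8 + 16 + 32 + 64 + 256 + 512 + 2048
= 2937



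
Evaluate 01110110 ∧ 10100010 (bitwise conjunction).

AND: 1 only when both bits are 1
  01110110
& 10100010
----------
  00100010
Decimal: 118 & 162 = 34



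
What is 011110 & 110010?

AND: 1 only when both bits are 1
  011110
& 110010
--------
  010010
Decimal: 30 & 50 = 18



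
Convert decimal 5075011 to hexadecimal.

Using repeated division by 16 (digits 10–15 are A–F):
5075011 ÷ 16 = 317188 remainder 3
317188 ÷ 16 = 19824 remainder 4
19824 ÷ 16 = 1239 remainder 0
1239 ÷ 16 = 77 remainder 7
77 ÷ 16 = 4 remainder 13 (D)
4 ÷ 16 = 0 remainder 4
Reading remainders bottom to top: 4D7043



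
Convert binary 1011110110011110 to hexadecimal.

Group into 4-bit nibbles from right:
  1011 = B
  1101 = D
  1001 = 9
  1110 = E
Result: BD9E



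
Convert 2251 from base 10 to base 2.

Using repeated division by 2:
2251 ÷ 2 = 1125 remainder 1
1125 ÷ 2 = 562 remainder 1
562 ÷ 2 = 281 remainder 0
281 ÷ 2 = 140 remainder 1
140 ÷ 2 = 70 remainder 0
70 ÷ 2 = 35 remainder 0
35 ÷ 2 = 17 remainder 1
17 ÷ 2 = 8 remainder 1
8 ÷ 2 = 4 remainder 0
4 ÷ 2 = 2 remainder 0
2 ÷ 2 = 1 remainder 0
1 ÷ 2 = 0 remainder 1
Reading remainders bottom to top: 100011001011



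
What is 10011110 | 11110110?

OR: 1 when either bit is 1
  10011110
| 11110110
----------
  11111110
Decimal: 158 | 246 = 254



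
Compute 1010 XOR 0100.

XOR: 1 when bits differ
  1010
^ 0100
------
  1110
Decimal: 10 ^ 4 = 14



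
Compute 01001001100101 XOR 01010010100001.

XOR: 1 when bits differ
  01001001100101
^ 01010010100001
----------------
  00011011000100
Decimal: 4709 ^ 5281 = 1732



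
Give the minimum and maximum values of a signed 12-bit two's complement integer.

For 12-bit two's complement:
Minimum: -2^11 = -2048
Maximum: 2^11 - 1 = 2047



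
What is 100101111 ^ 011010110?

XOR: 1 when bits differ
  100101111
^ 011010110
-----------
  111111001
Decimal: 303 ^ 214 = 505



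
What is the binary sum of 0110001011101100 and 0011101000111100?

Add column by column from the right: bit + bit + carry-in; write the sum mod 2, carry 1 when the sum is 2 or 3.
carry:  1100010111111000
        0110001011101100
+       0011101000111100
------------------------
       01001110100101000
(the carry out of the leftmost column, 0, becomes the leading bit)
Decimal check:
  0110001011101100 = 16384 + 8192 + 512 + 128 + 64 + 32 + 8 + 4 = 25324
  0011101000111100 = 8192 + 4096 + 2048 + 512 + 32 + 16 + 8 + 4 = 14908
  25324 + 14908 = 40232, and 01001110100101000 = 32768 + 4096 + 2048 + 1024 + 256 + 32 + 8 = 40232 ✓



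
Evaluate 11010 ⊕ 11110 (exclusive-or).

XOR: 1 when bits differ
  11010
^ 11110
-------
  00100
Decimal: 26 ^ 30 = 4



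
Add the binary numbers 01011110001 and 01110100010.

Add column by column from the right: bit + bit + carry-in; write the sum mod 2, carry 1 when the sum is 2 or 3.
carry:  11111000000
        01011110001
+       01110100010
-------------------
       011010010011
(the carry out of the leftmost column, 0, becomes the leading bit)
Decimal check:
  01011110001 = 512 + 128 + 64 + 32 + 16 + 1 = 753
  01110100010 = 512 + 256 + 128 + 32 + 2 = 930
  753 + 930 = 1683, and 011010010011 = 1024 + 512 + 128 + 16 + 2 + 1 = 1683 ✓

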